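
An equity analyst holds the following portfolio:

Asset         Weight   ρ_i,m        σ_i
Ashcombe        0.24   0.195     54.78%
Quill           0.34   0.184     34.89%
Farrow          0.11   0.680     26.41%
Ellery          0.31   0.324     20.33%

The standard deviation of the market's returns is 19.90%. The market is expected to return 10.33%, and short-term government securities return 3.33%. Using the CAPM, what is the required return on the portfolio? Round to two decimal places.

β_Ashcombe = 0.195 × 54.78% / 19.90% = 0.5368
β_Quill = 0.184 × 34.89% / 19.90% = 0.3226
β_Farrow = 0.680 × 26.41% / 19.90% = 0.9025
β_Ellery = 0.324 × 20.33% / 19.90% = 0.3310
β_P = Σ w_i β_i = 0.24×0.5368 + 0.34×0.3226 + 0.11×0.9025 + 0.31×0.3310 = 0.4404
MRP = 10.33% − 3.33% = 7.00%
E(R_P) = R_f + β_P × MRP = 3.33% + 0.4404 × 7.00% = 6.41%

6.41%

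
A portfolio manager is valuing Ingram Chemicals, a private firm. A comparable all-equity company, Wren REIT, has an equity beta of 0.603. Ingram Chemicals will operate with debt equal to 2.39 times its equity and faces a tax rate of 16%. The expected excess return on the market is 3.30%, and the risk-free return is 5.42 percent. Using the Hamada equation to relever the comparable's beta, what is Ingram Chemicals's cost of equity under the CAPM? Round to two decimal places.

11.40%

β_L = β_U × [1 + (1 − t)(D/E)] = 0.603 × [1 + (1 − 0.16) × 2.39]
    = 0.603 × [1 + 0.84 × 2.39] = 0.603 × 3.0076 = 1.8136
E(R) = R_f + β_L × MRP = 5.42% + 1.8136 × 3.30% = 11.40%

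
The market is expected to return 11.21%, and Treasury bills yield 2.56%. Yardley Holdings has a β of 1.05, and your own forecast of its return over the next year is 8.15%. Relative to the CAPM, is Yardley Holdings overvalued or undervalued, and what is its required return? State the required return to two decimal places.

MRP = 11.21% − 2.56% = 8.65%
Required return = R_f + β·MRP = 2.56% + 1.05 × 8.65% = 11.64%
Forecast 8.15% < required 11.64% → the stock plots below the SML → overvalued.

Overvalued; required return 11.64%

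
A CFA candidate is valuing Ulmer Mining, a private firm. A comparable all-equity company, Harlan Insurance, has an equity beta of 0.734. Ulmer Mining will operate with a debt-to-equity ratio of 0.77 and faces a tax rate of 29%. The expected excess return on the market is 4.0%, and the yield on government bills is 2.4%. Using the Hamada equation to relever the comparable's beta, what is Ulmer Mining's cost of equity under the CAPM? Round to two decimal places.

β_L = β_U × [1 + (1 − t)(D/E)] = 0.734 × [1 + (1 − 0.29) × 0.77]
    = 0.734 × [1 + 0.71 × 0.77] = 0.734 × 1.5467 = 1.1353
E(R) = R_f + β_L × MRP = 2.4% + 1.1353 × 4.0% = 6.94%

6.94%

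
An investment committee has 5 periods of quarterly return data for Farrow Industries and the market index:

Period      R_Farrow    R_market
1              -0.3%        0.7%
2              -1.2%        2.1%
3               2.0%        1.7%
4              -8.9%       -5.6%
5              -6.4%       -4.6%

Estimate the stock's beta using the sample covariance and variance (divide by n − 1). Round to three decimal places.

1.172

Mean R_i = (-0.3 − 1.2 + 2.0 − 8.9 − 6.4) / 5 = -2.9600%
Mean R_m = (0.7 + 2.1 + 1.7 − 5.6 − 4.6) / 5 = -1.1400%
Σ(R_i − R̄_i)(R_m − R̄_m) = 63.0780  ⇒  Cov = 63.0780 / 4 = 15.7695
Σ(R_m − R̄_m)² = 53.8120  ⇒  Var(R_m) = 53.8120 / 4 = 13.4530
β = Cov / Var(R_m) = 15.7695 / 13.4530 = 1.1722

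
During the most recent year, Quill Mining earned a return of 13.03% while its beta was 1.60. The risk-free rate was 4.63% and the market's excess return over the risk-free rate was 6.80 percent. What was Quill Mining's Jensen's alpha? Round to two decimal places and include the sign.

CAPM benchmark = R_f + β(R_m − R_f) = 4.63% + 1.60 × 6.80% = 15.5100%
α = actual − benchmark = 13.03% − 15.5100% = -2.48%

-2.48%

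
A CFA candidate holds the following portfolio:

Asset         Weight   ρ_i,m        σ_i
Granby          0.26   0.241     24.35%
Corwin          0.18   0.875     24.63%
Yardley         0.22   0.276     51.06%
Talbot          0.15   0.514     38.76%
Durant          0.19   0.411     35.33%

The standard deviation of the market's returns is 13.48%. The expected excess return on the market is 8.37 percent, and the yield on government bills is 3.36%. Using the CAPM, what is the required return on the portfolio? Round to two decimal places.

β_Granby = 0.241 × 24.35% / 13.48% = 0.4353
β_Corwin = 0.875 × 24.63% / 13.48% = 1.5988
β_Yardley = 0.276 × 51.06% / 13.48% = 1.0454
β_Talbot = 0.514 × 38.76% / 13.48% = 1.4779
β_Durant = 0.411 × 35.33% / 13.48% = 1.0772
β_P = Σ w_i β_i = 0.26×0.4353 + 0.18×1.5988 + 0.22×1.0454 + 0.15×1.4779 + 0.19×1.0772 = 1.0573
E(R_P) = R_f + β_P × MRP = 3.36% + 1.0573 × 8.37% = 12.21%

12.21%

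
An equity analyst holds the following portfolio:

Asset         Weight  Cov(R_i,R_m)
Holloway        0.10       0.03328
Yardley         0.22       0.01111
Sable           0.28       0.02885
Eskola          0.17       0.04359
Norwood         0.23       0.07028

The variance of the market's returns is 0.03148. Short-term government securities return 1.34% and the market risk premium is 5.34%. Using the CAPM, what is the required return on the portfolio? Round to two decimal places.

β_Holloway = 0.03328 / 0.03148 = 1.0572
β_Yardley = 0.01111 / 0.03148 = 0.3529
β_Sable = 0.02885 / 0.03148 = 0.9165
β_Eskola = 0.04359 / 0.03148 = 1.3847
β_Norwood = 0.07028 / 0.03148 = 2.2325
β_P = Σ w_i β_i = 0.10×1.0572 + 0.22×0.3529 + 0.28×0.9165 + 0.17×1.3847 + 0.23×2.2325 = 1.1889
E(R_P) = R_f + β_P × MRP = 1.34% + 1.1889 × 5.34% = 7.69%

7.69%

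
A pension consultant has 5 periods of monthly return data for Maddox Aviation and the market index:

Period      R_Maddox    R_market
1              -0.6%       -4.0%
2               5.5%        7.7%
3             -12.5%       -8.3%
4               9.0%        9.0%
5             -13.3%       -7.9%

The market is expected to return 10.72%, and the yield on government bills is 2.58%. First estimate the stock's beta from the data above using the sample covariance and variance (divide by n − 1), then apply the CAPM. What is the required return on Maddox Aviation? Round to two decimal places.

11.89%

Mean R_i = (-0.6 + 5.5 − 12.5 + 9.0 − 13.3) / 5 = -2.3800%
Mean R_m = (-4.0 + 7.7 − 8.3 + 9.0 − 7.9) / 5 = -0.7000%
Σ(R_i − R̄_i)(R_m − R̄_m) = 326.2400  ⇒  Cov = 326.2400 / 4 = 81.5600
Σ(R_m − R̄_m)² = 285.1400  ⇒  Var(R_m) = 285.1400 / 4 = 71.2850
β = Cov / Var(R_m) = 81.5600 / 71.2850 = 1.1441
MRP = 10.72% − 2.58% = 8.14%
E(R) = R_f + β × MRP = 2.58% + 1.1441 × 8.14% = 11.89%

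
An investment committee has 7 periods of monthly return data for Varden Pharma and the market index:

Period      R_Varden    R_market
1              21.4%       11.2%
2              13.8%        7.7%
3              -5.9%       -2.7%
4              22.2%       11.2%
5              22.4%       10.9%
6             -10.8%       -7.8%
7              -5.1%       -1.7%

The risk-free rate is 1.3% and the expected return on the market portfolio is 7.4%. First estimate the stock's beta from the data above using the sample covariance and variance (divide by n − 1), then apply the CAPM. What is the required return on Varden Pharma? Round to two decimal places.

12.64%

Mean R_i = (21.4 + 13.8 − 5.9 + 22.2 + 22.4 − 10.8 − 5.1) / 7 = 8.2857%
Mean R_m = (11.2 + 7.7 − 2.7 + 11.2 + 10.9 − 7.8 − 1.7) / 7 = 4.1143%
Σ(R_i − R̄_i)(R_m − R̄_m) = 708.9514  ⇒  Cov = 708.9514 / 6 = 118.1586
Σ(R_m − R̄_m)² = 381.5086  ⇒  Var(R_m) = 381.5086 / 6 = 63.5848
β = Cov / Var(R_m) = 118.1586 / 63.5848 = 1.8583
MRP = 7.4% − 1.3% = 6.10%
E(R) = R_f + β × MRP = 1.3% + 1.8583 × 6.1% = 12.64%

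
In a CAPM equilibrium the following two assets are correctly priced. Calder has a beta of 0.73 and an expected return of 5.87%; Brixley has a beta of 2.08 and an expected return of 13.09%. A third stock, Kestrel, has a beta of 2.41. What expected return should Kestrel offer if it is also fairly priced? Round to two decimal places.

14.85%

MRP (SML slope) = (13.09% − 5.87%) / (2.08 − 0.73) = 7.22% / 1.35 = 5.3481%
R_f (intercept) = 5.87% − 0.73 × 5.3481% = 1.9659%
E(R_Kestrel) = R_f + β × MRP = 1.9659% + 2.41 × 5.3481% = 14.85%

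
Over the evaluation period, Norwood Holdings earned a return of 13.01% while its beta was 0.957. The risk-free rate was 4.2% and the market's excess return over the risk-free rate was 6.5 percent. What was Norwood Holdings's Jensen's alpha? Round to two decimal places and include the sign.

CAPM benchmark = R_f + β(R_m − R_f) = 4.2% + 0.957 × 6.5% = 10.4205%
α = actual − benchmark = 13.01% − 10.4205% = +2.59%

+2.59%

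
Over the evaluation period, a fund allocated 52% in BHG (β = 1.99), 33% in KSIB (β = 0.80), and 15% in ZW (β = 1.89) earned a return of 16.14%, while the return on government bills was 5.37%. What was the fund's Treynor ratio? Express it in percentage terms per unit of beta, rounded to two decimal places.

6.81%

β_P = 0.52×1.99 + 0.33×0.80 + 0.15×1.89 = 1.5823
Treynor = (R_P − R_f) / β_P = (16.14% − 5.37%) / 1.5823 = 10.77% / 1.5823 = 6.81%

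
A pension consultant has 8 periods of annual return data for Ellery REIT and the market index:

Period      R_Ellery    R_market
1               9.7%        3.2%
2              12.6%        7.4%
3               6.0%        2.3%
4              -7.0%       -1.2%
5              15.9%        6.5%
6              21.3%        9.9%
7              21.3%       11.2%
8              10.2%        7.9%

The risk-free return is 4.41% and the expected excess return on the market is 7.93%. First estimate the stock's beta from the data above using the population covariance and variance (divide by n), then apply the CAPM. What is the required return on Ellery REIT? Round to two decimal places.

Mean R_i = (9.7 + 12.6 + 6.0 − 7.0 + 15.9 + 21.3 + 21.3 + 10.2) / 8 = 11.2500%
Mean R_m = (3.2 + 7.4 + 2.3 − 1.2 + 6.5 + 9.9 + 11.2 + 7.9) / 8 = 5.9000%
Σ(R_i − R̄_i)(R_m − R̄_m) = 248.8400  ⇒  Cov = 248.8400 / 8 = 31.1050
Σ(R_m − R̄_m)² = 121.3600  ⇒  Var(R_m) = 121.3600 / 8 = 15.1700
β = Cov / Var(R_m) = 31.1050 / 15.1700 = 2.0504
E(R) = R_f + β × MRP = 4.41% + 2.0504 × 7.93% = 20.67%

20.67%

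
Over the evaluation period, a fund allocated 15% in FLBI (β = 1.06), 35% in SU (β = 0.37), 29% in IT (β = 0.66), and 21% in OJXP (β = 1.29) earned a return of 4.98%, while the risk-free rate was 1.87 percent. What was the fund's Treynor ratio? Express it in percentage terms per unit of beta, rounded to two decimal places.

β_P = 0.15×1.06 + 0.35×0.37 + 0.29×0.66 + 0.21×1.29 = 0.7508
Treynor = (R_P − R_f) / β_P = (4.98% − 1.87%) / 0.7508 = 3.11% / 0.7508 = 4.14%

4.14%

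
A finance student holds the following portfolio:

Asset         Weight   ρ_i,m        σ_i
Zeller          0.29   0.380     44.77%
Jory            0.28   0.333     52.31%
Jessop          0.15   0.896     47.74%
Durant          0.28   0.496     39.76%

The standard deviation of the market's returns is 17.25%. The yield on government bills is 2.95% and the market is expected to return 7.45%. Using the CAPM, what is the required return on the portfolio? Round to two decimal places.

8.62%

β_Zeller = 0.380 × 44.77% / 17.25% = 0.9862
β_Jory = 0.333 × 52.31% / 17.25% = 1.0098
β_Jessop = 0.896 × 47.74% / 17.25% = 2.4797
β_Durant = 0.496 × 39.76% / 17.25% = 1.1432
β_P = Σ w_i β_i = 0.29×0.9862 + 0.28×1.0098 + 0.15×2.4797 + 0.28×1.1432 = 1.2608
MRP = 7.45% − 2.95% = 4.50%
E(R_P) = R_f + β_P × MRP = 2.95% + 1.2608 × 4.50% = 8.62%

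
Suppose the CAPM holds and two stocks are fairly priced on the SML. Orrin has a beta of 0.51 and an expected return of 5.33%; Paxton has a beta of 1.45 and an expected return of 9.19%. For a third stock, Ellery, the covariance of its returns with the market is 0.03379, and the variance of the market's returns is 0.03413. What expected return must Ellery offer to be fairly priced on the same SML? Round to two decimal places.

7.30%

MRP = (9.19% − 5.33%) / (1.45 − 0.51) = 4.1064%
R_f = 5.33% − 0.51 × 4.1064% = 3.2357%
β_Ellery = Cov / Var(R_m) = 0.03379 / 0.03413 = 0.9900
E(R_Ellery) = R_f + β × MRP = 3.2357% + 0.9900 × 4.1064% = 7.30%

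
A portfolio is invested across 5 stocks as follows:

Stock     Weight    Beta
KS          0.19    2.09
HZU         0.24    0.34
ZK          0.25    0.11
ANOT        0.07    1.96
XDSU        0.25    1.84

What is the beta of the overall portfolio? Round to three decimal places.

1.103

β_P = Σ w_i β_i = 0.19×2.09 + 0.24×0.34 + 0.25×0.11 + 0.07×1.96 + 0.25×1.84 = 1.1034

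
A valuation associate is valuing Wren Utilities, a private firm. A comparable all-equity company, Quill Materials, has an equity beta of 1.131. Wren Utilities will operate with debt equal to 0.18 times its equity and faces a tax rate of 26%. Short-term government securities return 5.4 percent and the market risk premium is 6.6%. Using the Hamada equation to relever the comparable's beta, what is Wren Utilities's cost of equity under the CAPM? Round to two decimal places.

β_L = β_U × [1 + (1 − t)(D/E)] = 1.131 × [1 + (1 − 0.26) × 0.18]
    = 1.131 × [1 + 0.74 × 0.18] = 1.131 × 1.1332 = 1.2816
E(R) = R_f + β_L × MRP = 5.4% + 1.2816 × 6.6% = 13.86%

13.86%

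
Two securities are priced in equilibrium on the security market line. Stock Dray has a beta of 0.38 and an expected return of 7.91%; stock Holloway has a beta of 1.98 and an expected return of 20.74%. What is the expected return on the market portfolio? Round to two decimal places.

12.88%

Both satisfy E(R) = R_f + β·MRP, so the slope of the SML is
MRP = (20.74% − 7.91%) / (1.98 − 0.38) = 12.83% / 1.60 = 8.0188%
R_f = E(R_Dray) − β_Dray·MRP = 7.91% − 0.38 × 8.0188% = 4.8629%
E(R_m) = R_f + MRP = 4.8629% + 8.0188% = 12.88%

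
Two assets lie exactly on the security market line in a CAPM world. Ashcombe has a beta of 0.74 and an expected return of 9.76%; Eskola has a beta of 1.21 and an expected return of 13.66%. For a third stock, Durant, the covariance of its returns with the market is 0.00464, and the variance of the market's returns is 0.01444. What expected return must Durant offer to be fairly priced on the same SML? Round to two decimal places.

6.29%

MRP = (13.66% − 9.76%) / (1.21 − 0.74) = 8.2979%
R_f = 9.76% − 0.74 × 8.2979% = 3.6196%
β_Durant = Cov / Var(R_m) = 0.00464 / 0.01444 = 0.3213
E(R_Durant) = R_f + β × MRP = 3.6196% + 0.3213 × 8.2979% = 6.29%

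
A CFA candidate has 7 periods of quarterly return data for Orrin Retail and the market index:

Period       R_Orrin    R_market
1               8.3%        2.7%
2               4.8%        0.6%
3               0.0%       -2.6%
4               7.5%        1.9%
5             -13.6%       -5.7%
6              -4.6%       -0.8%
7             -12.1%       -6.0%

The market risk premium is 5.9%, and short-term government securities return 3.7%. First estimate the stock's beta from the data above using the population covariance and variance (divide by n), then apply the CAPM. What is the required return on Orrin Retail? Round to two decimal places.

18.19%

Mean R_i = (8.3 + 4.8 + 0.0 + 7.5 − 13.6 − 4.6 − 12.1) / 7 = -1.3857%
Mean R_m = (2.7 + 0.6 − 2.6 + 1.9 − 5.7 − 0.8 − 6.0) / 7 = -1.4143%
Σ(R_i − R̄_i)(R_m − R̄_m) = 179.6214  ⇒  Cov = 179.6214 / 7 = 25.6602
Σ(R_m − R̄_m)² = 73.1486  ⇒  Var(R_m) = 73.1486 / 7 = 10.4498
β = Cov / Var(R_m) = 25.6602 / 10.4498 = 2.4556
E(R) = R_f + β × MRP = 3.7% + 2.4556 × 5.9% = 18.19%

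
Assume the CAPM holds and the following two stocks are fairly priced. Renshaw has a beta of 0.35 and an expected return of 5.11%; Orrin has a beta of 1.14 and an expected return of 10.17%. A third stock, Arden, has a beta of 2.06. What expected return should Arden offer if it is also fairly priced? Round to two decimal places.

MRP (SML slope) = (10.17% − 5.11%) / (1.14 − 0.35) = 5.06% / 0.79 = 6.4051%
R_f (intercept) = 5.11% − 0.35 × 6.4051% = 2.8682%
E(R_Arden) = R_f + β × MRP = 2.8682% + 2.06 × 6.4051% = 16.06%

16.06%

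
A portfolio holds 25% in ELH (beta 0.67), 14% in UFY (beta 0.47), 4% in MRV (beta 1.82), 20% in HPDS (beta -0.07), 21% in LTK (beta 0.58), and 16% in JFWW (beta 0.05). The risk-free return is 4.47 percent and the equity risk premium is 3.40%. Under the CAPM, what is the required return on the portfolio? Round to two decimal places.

5.90%

β_P = Σ w_i β_i = 0.25×0.67 + 0.14×0.47 + 0.04×1.82 + 0.20×-0.07 + 0.21×0.58 + 0.16×0.05 = 0.4219
E(R_P) = R_f + β_P × MRP = 4.47% + 0.4219 × 3.40% = 5.90%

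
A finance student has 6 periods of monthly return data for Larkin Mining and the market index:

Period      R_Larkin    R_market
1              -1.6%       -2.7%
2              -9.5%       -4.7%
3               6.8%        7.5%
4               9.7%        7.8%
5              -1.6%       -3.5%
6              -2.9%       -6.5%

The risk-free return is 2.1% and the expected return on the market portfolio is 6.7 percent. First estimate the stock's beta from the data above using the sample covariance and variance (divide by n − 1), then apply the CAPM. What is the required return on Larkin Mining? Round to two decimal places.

Mean R_i = (-1.6 − 9.5 + 6.8 + 9.7 − 1.6 − 2.9) / 6 = 0.1500%
Mean R_m = (-2.7 − 4.7 + 7.5 + 7.8 − 3.5 − 6.5) / 6 = -0.3500%
Σ(R_i − R̄_i)(R_m − R̄_m) = 200.3950  ⇒  Cov = 200.3950 / 5 = 40.0790
Σ(R_m − R̄_m)² = 200.2350  ⇒  Var(R_m) = 200.2350 / 5 = 40.0470
β = Cov / Var(R_m) = 40.0790 / 40.0470 = 1.0008
MRP = 6.7% − 2.1% = 4.60%
E(R) = R_f + β × MRP = 2.1% + 1.0008 × 4.6% = 6.70%

6.70%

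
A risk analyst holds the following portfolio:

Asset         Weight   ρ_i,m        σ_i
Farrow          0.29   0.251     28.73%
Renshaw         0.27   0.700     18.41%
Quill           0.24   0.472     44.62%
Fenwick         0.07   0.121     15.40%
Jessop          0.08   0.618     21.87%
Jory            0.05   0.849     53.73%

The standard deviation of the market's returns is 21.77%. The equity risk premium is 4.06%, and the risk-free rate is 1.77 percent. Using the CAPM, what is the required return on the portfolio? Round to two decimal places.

4.40%

β_Farrow = 0.251 × 28.73% / 21.77% = 0.3312
β_Renshaw = 0.700 × 18.41% / 21.77% = 0.5920
β_Quill = 0.472 × 44.62% / 21.77% = 0.9674
β_Fenwick = 0.121 × 15.40% / 21.77% = 0.0856
β_Jessop = 0.618 × 21.87% / 21.77% = 0.6208
β_Jory = 0.849 × 53.73% / 21.77% = 2.0954
β_P = Σ w_i β_i = 0.29×0.3312 + 0.27×0.5920 + 0.24×0.9674 + 0.07×0.0856 + 0.08×0.6208 + 0.05×2.0954 = 0.6485
E(R_P) = R_f + β_P × MRP = 1.77% + 0.6485 × 4.06% = 4.40%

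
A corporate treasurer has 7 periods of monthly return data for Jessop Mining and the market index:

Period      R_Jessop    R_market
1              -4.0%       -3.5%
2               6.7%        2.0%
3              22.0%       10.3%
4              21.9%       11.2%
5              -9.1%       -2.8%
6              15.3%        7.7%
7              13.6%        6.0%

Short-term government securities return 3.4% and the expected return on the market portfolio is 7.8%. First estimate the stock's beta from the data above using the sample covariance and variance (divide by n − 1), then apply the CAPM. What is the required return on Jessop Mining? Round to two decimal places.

12.24%

Mean R_i = (-4.0 + 6.7 + 22.0 + 21.9 − 9.1 + 15.3 + 13.6) / 7 = 9.4857%
Mean R_m = (-3.5 + 2.0 + 10.3 + 11.2 − 2.8 + 7.7 + 6.0) / 7 = 4.4143%
Σ(R_i − R̄_i)(R_m − R̄_m) = 431.0614  ⇒  Cov = 431.0614 / 6 = 71.8436
Σ(R_m − R̄_m)² = 214.5086  ⇒  Var(R_m) = 214.5086 / 6 = 35.7514
β = Cov / Var(R_m) = 71.8436 / 35.7514 = 2.0095
MRP = 7.8% − 3.4% = 4.40%
E(R) = R_f + β × MRP = 3.4% + 2.0095 × 4.4% = 12.24%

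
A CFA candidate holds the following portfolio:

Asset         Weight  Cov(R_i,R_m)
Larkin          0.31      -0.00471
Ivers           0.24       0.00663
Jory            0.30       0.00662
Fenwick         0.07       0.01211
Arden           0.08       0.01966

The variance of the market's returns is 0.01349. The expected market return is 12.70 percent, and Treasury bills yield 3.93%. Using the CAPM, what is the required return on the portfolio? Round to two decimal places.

β_Larkin = -0.00471 / 0.01349 = -0.3491
β_Ivers = 0.00663 / 0.01349 = 0.4915
β_Jory = 0.00662 / 0.01349 = 0.4907
β_Fenwick = 0.01211 / 0.01349 = 0.8977
β_Arden = 0.01966 / 0.01349 = 1.4574
β_P = Σ w_i β_i = 0.31×-0.3491 + 0.24×0.4915 + 0.30×0.4907 + 0.07×0.8977 + 0.08×1.4574 = 0.3364
MRP = 12.70% − 3.93% = 8.77%
E(R_P) = R_f + β_P × MRP = 3.93% + 0.3364 × 8.77% = 6.88%

6.88%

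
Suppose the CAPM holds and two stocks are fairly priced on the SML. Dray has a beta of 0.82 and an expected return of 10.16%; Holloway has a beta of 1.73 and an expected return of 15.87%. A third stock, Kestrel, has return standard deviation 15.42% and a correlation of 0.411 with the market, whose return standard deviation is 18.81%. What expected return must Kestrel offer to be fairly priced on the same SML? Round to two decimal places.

MRP = (15.87% − 10.16%) / (1.73 − 0.82) = 6.2747%
R_f = 10.16% − 0.82 × 6.2747% = 5.0147%
β_Kestrel = ρ·σ_i/σ_m = 0.411 × 15.42 / 18.81 = 0.3369
E(R_Kestrel) = R_f + β × MRP = 5.0147% + 0.3369 × 6.2747% = 7.13%

7.13%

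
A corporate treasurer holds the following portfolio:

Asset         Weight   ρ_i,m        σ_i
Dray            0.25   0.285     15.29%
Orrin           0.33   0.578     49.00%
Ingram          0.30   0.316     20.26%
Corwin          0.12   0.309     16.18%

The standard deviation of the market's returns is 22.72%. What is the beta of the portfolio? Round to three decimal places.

0.570

β_Dray = 0.285 × 15.29% / 22.72% = 0.1918
β_Orrin = 0.578 × 49.00% / 22.72% = 1.2466
β_Ingram = 0.316 × 20.26% / 22.72% = 0.2818
β_Corwin = 0.309 × 16.18% / 22.72% = 0.2201
β_P = Σ w_i β_i = 0.25×0.1918 + 0.33×1.2466 + 0.30×0.2818 + 0.12×0.2201 = 0.5703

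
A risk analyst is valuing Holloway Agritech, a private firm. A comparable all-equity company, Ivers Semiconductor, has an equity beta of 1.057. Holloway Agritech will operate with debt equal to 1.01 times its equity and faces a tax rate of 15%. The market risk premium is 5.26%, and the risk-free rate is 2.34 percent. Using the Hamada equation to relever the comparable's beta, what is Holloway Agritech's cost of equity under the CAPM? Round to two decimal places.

12.67%

β_L = β_U × [1 + (1 − t)(D/E)] = 1.057 × [1 + (1 − 0.15) × 1.01]
    = 1.057 × [1 + 0.85 × 1.01] = 1.057 × 1.8585 = 1.9644
E(R) = R_f + β_L × MRP = 2.34% + 1.9644 × 5.26% = 12.67%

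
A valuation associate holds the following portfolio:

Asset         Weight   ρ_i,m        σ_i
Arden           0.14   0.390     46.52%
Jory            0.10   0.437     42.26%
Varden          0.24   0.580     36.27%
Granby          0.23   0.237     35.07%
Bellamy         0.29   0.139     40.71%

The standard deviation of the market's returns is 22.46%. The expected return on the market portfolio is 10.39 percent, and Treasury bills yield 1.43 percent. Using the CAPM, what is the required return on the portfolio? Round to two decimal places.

6.61%

β_Arden = 0.390 × 46.52% / 22.46% = 0.8078
β_Jory = 0.437 × 42.26% / 22.46% = 0.8222
β_Varden = 0.580 × 36.27% / 22.46% = 0.9366
β_Granby = 0.237 × 35.07% / 22.46% = 0.3701
β_Bellamy = 0.139 × 40.71% / 22.46% = 0.2519
β_P = Σ w_i β_i = 0.14×0.8078 + 0.10×0.8222 + 0.24×0.9366 + 0.23×0.3701 + 0.29×0.2519 = 0.5783
MRP = 10.39% − 1.43% = 8.96%
E(R_P) = R_f + β_P × MRP = 1.43% + 0.5783 × 8.96% = 6.61%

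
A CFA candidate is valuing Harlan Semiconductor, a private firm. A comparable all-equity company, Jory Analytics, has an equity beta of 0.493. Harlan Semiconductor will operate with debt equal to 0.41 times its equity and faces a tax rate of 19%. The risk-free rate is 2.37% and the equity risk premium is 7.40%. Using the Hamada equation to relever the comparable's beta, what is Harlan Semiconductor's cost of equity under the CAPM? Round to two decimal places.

7.23%

β_L = β_U × [1 + (1 − t)(D/E)] = 0.493 × [1 + (1 − 0.19) × 0.41]
    = 0.493 × [1 + 0.81 × 0.41] = 0.493 × 1.3321 = 0.6567
E(R) = R_f + β_L × MRP = 2.37% + 0.6567 × 7.40% = 7.23%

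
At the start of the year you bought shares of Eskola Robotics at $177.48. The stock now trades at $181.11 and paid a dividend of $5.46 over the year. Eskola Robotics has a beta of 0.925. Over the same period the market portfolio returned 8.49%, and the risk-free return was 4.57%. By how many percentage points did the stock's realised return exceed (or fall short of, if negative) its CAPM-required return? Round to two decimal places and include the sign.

-3.07%

Realised HPR = (P1 + D1 − P0) / P0 = (181.11 + 5.46 − 177.48) / 177.48 = 9.09 / 177.48 = 5.1217%
MRP = 8.49% − 4.57% = 3.92%
CAPM required = R_f + β·MRP = 4.57% + 0.925 × 3.92% = 8.19600%
α = realised − required = 5.1217% − 8.19600% = -3.07%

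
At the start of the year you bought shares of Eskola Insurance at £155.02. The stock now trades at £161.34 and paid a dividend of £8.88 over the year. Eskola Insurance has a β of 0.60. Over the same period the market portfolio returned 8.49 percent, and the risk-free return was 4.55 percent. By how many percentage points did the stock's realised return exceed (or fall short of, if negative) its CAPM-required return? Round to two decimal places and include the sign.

+2.89%

Realised HPR = (P1 + D1 − P0) / P0 = (161.34 + 8.88 − 155.02) / 155.02 = 15.20 / 155.02 = 9.8052%
MRP = 8.49% − 4.55% = 3.94%
CAPM required = R_f + β·MRP = 4.55% + 0.60 × 3.94% = 6.9140%
α = realised − required = 9.8052% − 6.9140% = +2.89%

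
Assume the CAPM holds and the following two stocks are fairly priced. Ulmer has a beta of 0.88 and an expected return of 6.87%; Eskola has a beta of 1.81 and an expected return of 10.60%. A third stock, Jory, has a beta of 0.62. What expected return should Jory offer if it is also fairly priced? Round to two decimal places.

5.83%

MRP (SML slope) = (10.60% − 6.87%) / (1.81 − 0.88) = 3.73% / 0.93 = 4.0108%
R_f (intercept) = 6.87% − 0.88 × 4.0108% = 3.3405%
E(R_Jory) = R_f + β × MRP = 3.3405% + 0.62 × 4.0108% = 5.83%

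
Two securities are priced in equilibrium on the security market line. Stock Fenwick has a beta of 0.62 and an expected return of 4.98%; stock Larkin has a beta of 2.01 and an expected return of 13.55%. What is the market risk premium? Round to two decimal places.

6.17%

Both satisfy E(R) = R_f + β·MRP, so the slope of the SML is
MRP = (13.55% − 4.98%) / (2.01 − 0.62) = 8.57% / 1.39 = 6.1655%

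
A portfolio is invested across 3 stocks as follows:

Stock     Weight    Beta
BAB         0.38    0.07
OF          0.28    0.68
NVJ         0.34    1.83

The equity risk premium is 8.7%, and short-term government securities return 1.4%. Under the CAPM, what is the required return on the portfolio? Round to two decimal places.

8.70%

β_P = Σ w_i β_i = 0.38×0.07 + 0.28×0.68 + 0.34×1.83 = 0.8392
E(R_P) = R_f + β_P × MRP = 1.4% + 0.8392 × 8.7% = 8.70%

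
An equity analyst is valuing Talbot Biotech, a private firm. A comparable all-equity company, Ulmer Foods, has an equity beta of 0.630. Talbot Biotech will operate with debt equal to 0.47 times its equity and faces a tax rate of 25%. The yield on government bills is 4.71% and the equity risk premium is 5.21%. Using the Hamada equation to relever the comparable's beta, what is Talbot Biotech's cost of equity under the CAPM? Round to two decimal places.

β_L = β_U × [1 + (1 − t)(D/E)] = 0.630 × [1 + (1 − 0.25) × 0.47]
    = 0.630 × [1 + 0.75 × 0.47] = 0.630 × 1.3525 = 0.8521
E(R) = R_f + β_L × MRP = 4.71% + 0.8521 × 5.21% = 9.15%

9.15%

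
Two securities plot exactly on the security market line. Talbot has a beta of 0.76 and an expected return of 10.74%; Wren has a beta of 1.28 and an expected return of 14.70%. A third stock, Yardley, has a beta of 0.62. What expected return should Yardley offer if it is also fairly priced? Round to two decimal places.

MRP (SML slope) = (14.70% − 10.74%) / (1.28 − 0.76) = 3.96% / 0.52 = 7.6154%
R_f (intercept) = 10.74% − 0.76 × 7.6154% = 4.9523%
E(R_Yardley) = R_f + β × MRP = 4.9523% + 0.62 × 7.6154% = 9.67%

9.67%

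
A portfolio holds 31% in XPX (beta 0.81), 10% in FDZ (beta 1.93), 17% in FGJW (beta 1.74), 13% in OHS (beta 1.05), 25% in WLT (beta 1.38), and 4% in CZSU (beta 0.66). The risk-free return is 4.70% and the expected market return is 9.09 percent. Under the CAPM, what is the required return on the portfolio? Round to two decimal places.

10.18%

β_P = Σ w_i β_i = 0.31×0.81 + 0.10×1.93 + 0.17×1.74 + 0.13×1.05 + 0.25×1.38 + 0.04×0.66 = 1.2478
MRP = 9.09% − 4.70% = 4.39%
E(R_P) = R_f + β_P × MRP = 4.70% + 1.2478 × 4.39% = 10.18%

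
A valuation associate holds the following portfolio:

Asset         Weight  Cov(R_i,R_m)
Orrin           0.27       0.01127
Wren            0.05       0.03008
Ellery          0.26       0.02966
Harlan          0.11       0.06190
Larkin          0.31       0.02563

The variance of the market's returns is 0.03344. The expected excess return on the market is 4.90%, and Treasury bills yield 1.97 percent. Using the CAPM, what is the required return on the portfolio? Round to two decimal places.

β_Orrin = 0.01127 / 0.03344 = 0.3370
β_Wren = 0.03008 / 0.03344 = 0.8995
β_Ellery = 0.02966 / 0.03344 = 0.8870
β_Harlan = 0.06190 / 0.03344 = 1.8511
β_Larkin = 0.02563 / 0.03344 = 0.7664
β_P = Σ w_i β_i = 0.27×0.3370 + 0.05×0.8995 + 0.26×0.8870 + 0.11×1.8511 + 0.31×0.7664 = 0.8078
E(R_P) = R_f + β_P × MRP = 1.97% + 0.8078 × 4.90% = 5.93%

5.93%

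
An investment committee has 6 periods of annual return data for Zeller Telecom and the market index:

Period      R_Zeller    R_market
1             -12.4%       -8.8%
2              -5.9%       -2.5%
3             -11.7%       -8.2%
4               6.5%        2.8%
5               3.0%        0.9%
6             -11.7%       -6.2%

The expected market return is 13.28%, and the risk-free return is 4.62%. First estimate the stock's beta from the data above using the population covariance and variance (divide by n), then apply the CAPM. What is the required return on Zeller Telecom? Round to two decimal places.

19.02%

Mean R_i = (-12.4 − 5.9 − 11.7 + 6.5 + 3.0 − 11.7) / 6 = -5.3667%
Mean R_m = (-8.8 − 2.5 − 8.2 + 2.8 + 0.9 − 6.2) / 6 = -3.6667%
Σ(R_i − R̄_i)(R_m − R̄_m) = 195.1833  ⇒  Cov = 195.1833 / 6 = 32.5306
Σ(R_m − R̄_m)² = 117.3533  ⇒  Var(R_m) = 117.3533 / 6 = 19.5589
β = Cov / Var(R_m) = 32.5306 / 19.5589 = 1.6632
MRP = 13.28% − 4.62% = 8.66%
E(R) = R_f + β × MRP = 4.62% + 1.6632 × 8.66% = 19.02%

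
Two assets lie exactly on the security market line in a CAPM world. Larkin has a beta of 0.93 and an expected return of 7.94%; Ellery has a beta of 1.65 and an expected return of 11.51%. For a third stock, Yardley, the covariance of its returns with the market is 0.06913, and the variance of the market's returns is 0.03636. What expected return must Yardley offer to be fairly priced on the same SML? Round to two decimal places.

MRP = (11.51% − 7.94%) / (1.65 − 0.93) = 4.9583%
R_f = 7.94% − 0.93 × 4.9583% = 3.3288%
β_Yardley = Cov / Var(R_m) = 0.06913 / 0.03636 = 1.9013
E(R_Yardley) = R_f + β × MRP = 3.3288% + 1.9013 × 4.9583% = 12.76%

12.76%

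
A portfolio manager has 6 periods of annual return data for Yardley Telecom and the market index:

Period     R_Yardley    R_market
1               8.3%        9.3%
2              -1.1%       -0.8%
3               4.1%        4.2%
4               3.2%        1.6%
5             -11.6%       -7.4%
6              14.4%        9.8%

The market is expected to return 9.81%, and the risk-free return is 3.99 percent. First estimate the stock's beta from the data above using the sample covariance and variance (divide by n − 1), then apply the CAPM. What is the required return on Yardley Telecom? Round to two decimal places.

11.67%

Mean R_i = (8.3 − 1.1 + 4.1 + 3.2 − 11.6 + 14.4) / 6 = 2.8833%
Mean R_m = (9.3 − 0.8 + 4.2 + 1.6 − 7.4 + 9.8) / 6 = 2.7833%
Σ(R_i − R̄_i)(R_m − R̄_m) = 279.2183  ⇒  Cov = 279.2183 / 5 = 55.8437
Σ(R_m − R̄_m)² = 211.6483  ⇒  Var(R_m) = 211.6483 / 5 = 42.3297
β = Cov / Var(R_m) = 55.8437 / 42.3297 = 1.3193
MRP = 9.81% − 3.99% = 5.82%
E(R) = R_f + β × MRP = 3.99% + 1.3193 × 5.82% = 11.67%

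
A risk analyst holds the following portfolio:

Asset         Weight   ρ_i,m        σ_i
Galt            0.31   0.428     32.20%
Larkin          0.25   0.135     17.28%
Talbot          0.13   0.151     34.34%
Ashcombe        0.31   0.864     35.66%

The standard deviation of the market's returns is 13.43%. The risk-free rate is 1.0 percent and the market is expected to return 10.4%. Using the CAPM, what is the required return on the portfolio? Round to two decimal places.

11.56%

β_Galt = 0.428 × 32.20% / 13.43% = 1.0262
β_Larkin = 0.135 × 17.28% / 13.43% = 0.1737
β_Talbot = 0.151 × 34.34% / 13.43% = 0.3861
β_Ashcombe = 0.864 × 35.66% / 13.43% = 2.2941
β_P = Σ w_i β_i = 0.31×1.0262 + 0.25×0.1737 + 0.13×0.3861 + 0.31×2.2941 = 1.1229
MRP = 10.4% − 1.0% = 9.40%
E(R_P) = R_f + β_P × MRP = 1.0% + 1.1229 × 9.4% = 11.56%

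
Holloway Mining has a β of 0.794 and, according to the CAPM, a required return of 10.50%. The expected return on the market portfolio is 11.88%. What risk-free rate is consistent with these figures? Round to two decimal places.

5.18%

E(R) = R_f + β(E(R_m) − R_f) = R_f(1 − β) + β·E(R_m)
10.50% = R_f × (1 − 0.794) + 0.794 × 11.88%
10.50% = R_f × 0.206 + 9.43272%
R_f = (10.50% − 9.43272%) / 0.206 = 5.18%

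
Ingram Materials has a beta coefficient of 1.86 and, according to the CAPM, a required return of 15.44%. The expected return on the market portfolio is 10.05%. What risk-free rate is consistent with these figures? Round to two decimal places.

E(R) = R_f + β(E(R_m) − R_f) = R_f(1 − β) + β·E(R_m)
15.44% = R_f × (1 − 1.86) + 1.86 × 10.05%
15.44% = R_f × -0.86 + 18.6930%
R_f = (15.44% − 18.6930%) / -0.86 = 3.78%

3.78%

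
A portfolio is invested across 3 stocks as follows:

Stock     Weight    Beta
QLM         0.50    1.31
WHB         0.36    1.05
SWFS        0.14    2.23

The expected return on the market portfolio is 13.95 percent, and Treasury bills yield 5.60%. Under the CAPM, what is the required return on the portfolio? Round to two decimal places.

16.83%

β_P = Σ w_i β_i = 0.50×1.31 + 0.36×1.05 + 0.14×2.23 = 1.3452
MRP = 13.95% − 5.60% = 8.35%
E(R_P) = R_f + β_P × MRP = 5.60% + 1.3452 × 8.35% = 16.83%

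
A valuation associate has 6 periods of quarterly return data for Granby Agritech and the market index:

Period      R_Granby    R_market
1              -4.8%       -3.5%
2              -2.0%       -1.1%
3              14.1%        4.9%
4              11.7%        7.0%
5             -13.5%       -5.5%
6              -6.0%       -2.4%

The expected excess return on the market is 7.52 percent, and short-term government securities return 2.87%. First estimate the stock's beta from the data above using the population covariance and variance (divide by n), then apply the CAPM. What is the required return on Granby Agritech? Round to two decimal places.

18.75%

Mean R_i = (-4.8 − 2.0 + 14.1 + 11.7 − 13.5 − 6.0) / 6 = -0.0833%
Mean R_m = (-3.5 − 1.1 + 4.9 + 7.0 − 5.5 − 2.4) / 6 = -0.1000%
Σ(R_i − R̄_i)(R_m − R̄_m) = 258.5900  ⇒  Cov = 258.5900 / 6 = 43.0983
Σ(R_m − R̄_m)² = 122.4200  ⇒  Var(R_m) = 122.4200 / 6 = 20.4033
β = Cov / Var(R_m) = 43.0983 / 20.4033 = 2.1123
E(R) = R_f + β × MRP = 2.87% + 2.1123 × 7.52% = 18.75%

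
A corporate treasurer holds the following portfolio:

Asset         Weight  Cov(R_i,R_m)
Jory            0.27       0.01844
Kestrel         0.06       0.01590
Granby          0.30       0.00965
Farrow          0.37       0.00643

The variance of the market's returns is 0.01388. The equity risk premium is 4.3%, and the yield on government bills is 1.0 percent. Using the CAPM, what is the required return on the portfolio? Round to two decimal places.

4.47%

β_Jory = 0.01844 / 0.01388 = 1.3285
β_Kestrel = 0.01590 / 0.01388 = 1.1455
β_Granby = 0.00965 / 0.01388 = 0.6952
β_Farrow = 0.00643 / 0.01388 = 0.4633
β_P = Σ w_i β_i = 0.27×1.3285 + 0.06×1.1455 + 0.30×0.6952 + 0.37×0.4633 = 0.8074
E(R_P) = R_f + β_P × MRP = 1.0% + 0.8074 × 4.3% = 4.47%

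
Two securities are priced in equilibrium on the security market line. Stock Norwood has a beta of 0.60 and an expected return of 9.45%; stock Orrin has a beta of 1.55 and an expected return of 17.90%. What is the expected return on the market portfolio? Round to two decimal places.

Both satisfy E(R) = R_f + β·MRP, so the slope of the SML is
MRP = (17.90% − 9.45%) / (1.55 − 0.60) = 8.45% / 0.95 = 8.8947%
R_f = E(R_Norwood) − β_Norwood·MRP = 9.45% − 0.60 × 8.8947% = 4.1132%
E(R_m) = R_f + MRP = 4.1132% + 8.8947% = 13.01%

13.01%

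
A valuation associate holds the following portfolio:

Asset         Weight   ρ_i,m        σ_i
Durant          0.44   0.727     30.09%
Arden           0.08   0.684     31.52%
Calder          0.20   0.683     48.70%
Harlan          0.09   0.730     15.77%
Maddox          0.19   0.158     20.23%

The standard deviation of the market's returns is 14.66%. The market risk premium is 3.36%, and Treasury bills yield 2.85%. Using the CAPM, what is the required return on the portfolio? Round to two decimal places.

7.35%

β_Durant = 0.727 × 30.09% / 14.66% = 1.4922
β_Arden = 0.684 × 31.52% / 14.66% = 1.4706
β_Calder = 0.683 × 48.70% / 14.66% = 2.2689
β_Harlan = 0.730 × 15.77% / 14.66% = 0.7853
β_Maddox = 0.158 × 20.23% / 14.66% = 0.2180
β_P = Σ w_i β_i = 0.44×1.4922 + 0.08×1.4706 + 0.20×2.2689 + 0.09×0.7853 + 0.19×0.2180 = 1.3401
E(R_P) = R_f + β_P × MRP = 2.85% + 1.3401 × 3.36% = 7.35%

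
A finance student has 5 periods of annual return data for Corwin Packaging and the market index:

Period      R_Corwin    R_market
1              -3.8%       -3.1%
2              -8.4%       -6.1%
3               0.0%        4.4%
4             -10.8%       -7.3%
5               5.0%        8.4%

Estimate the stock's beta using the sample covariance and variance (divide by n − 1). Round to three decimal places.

Mean R_i = (-3.8 − 8.4 + 0.0 − 10.8 + 5.0) / 5 = -3.6000%
Mean R_m = (-3.1 − 6.1 + 4.4 − 7.3 + 8.4) / 5 = -0.7400%
Σ(R_i − R̄_i)(R_m − R̄_m) = 170.5400  ⇒  Cov = 170.5400 / 4 = 42.6350
Σ(R_m − R̄_m)² = 187.2920  ⇒  Var(R_m) = 187.2920 / 4 = 46.8230
β = Cov / Var(R_m) = 42.6350 / 46.8230 = 0.9106

0.911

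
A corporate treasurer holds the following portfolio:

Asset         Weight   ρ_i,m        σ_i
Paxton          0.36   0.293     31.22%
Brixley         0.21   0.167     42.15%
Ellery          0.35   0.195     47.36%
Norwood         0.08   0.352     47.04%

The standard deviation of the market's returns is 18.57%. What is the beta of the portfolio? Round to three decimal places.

0.502

β_Paxton = 0.293 × 31.22% / 18.57% = 0.4926
β_Brixley = 0.167 × 42.15% / 18.57% = 0.3791
β_Ellery = 0.195 × 47.36% / 18.57% = 0.4973
β_Norwood = 0.352 × 47.04% / 18.57% = 0.8917
β_P = Σ w_i β_i = 0.36×0.4926 + 0.21×0.3791 + 0.35×0.4973 + 0.08×0.8917 = 0.5023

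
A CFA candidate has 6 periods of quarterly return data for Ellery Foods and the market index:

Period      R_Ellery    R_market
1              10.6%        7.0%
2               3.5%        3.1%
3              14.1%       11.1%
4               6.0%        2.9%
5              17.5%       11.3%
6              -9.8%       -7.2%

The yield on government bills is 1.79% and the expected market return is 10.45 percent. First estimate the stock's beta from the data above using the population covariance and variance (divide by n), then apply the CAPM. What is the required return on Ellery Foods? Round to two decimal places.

13.85%

Mean R_i = (10.6 + 3.5 + 14.1 + 6.0 + 17.5 − 9.8) / 6 = 6.9833%
Mean R_m = (7.0 + 3.1 + 11.1 + 2.9 + 11.3 − 7.2) / 6 = 4.7000%
Σ(R_i − R̄_i)(R_m − R̄_m) = 330.3400  ⇒  Cov = 330.3400 / 6 = 55.0567
Σ(R_m − R̄_m)² = 237.2200  ⇒  Var(R_m) = 237.2200 / 6 = 39.5367
β = Cov / Var(R_m) = 55.0567 / 39.5367 = 1.3925
MRP = 10.45% − 1.79% = 8.66%
E(R) = R_f + β × MRP = 1.79% + 1.3925 × 8.66% = 13.85%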